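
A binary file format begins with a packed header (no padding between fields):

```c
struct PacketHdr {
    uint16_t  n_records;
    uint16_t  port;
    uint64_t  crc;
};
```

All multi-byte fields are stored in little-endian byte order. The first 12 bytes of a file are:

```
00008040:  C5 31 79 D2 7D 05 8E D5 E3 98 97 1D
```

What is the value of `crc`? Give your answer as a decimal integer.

2132341052891071869

`crc` follows `n_records` (2 B), `port` (2 B), so it starts at offset 2 + 2 = 4 and occupies 8 bytes.
Bytes at offsets 4..11: 7D 05 8E D5 E3 98 97 1D.
In little-endian order the low byte comes first in memory.
Reassemble most-significant byte first: 1D 97 98 E3 D5 8E 05 7D → 0x1D9798E3D58E057D.
0x1D9798E3D58E057D = 2132341052891071869.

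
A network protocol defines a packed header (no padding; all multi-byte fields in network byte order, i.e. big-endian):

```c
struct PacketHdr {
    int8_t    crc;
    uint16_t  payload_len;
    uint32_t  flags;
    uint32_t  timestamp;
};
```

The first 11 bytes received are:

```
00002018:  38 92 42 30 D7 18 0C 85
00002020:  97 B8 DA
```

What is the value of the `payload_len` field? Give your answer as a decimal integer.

37442

`payload_len` follows `crc` (1 byte), so it starts at byte offset 1 and occupies 2 bytes.
Bytes at offsets 1..2: 92 42.
In big-endian order the high byte comes first in memory.
The bytes are already most-significant first: 0x9242.
0x9242 = 37442.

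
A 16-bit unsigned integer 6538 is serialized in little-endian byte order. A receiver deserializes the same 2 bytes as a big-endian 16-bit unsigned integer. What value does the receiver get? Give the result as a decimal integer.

35353

6538 in 16-bit hexadecimal is 0x198A.
Stored little-endian, the bytes at ascending addresses are 8A 19.
Read back as big-endian, the last byte is least significant, giving 0x8A19.
0x8A19 = 35353.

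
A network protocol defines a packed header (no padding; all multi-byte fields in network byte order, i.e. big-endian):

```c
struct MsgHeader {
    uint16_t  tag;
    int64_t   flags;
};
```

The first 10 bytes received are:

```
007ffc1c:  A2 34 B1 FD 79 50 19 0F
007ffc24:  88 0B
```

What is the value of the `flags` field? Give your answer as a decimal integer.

-5621203374963718133

`flags` follows `tag` (2 bytes), so it starts at byte offset 2 and occupies 8 bytes.
Bytes at offsets 2..9: B1 FD 79 50 19 0F 88 0B.
Big-endian: lowest address holds the most-significant byte.
The bytes are already most-significant first: 0xB1FD7950190F880B.
Top bit is set, so as a signed 64-bit value this is 0xB1FD7950190F880B − 2^64 = -5621203374963718133.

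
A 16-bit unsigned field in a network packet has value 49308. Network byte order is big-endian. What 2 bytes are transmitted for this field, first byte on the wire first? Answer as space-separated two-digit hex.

49308 in hexadecimal, padded to 16 bits, is 0xC09C.
Split into bytes (most-significant first): C0 9C.
In big-endian order the high byte comes first in memory.
So the memory order matches the most-significant-first order: C0 9C.

C0 9C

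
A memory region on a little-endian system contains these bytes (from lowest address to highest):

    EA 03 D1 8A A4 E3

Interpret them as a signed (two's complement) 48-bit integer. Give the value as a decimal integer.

-31179133615126

Little-endian stores the least-significant byte at the lowest address.
Reassemble most-significant byte first: E3 A4 8A D1 03 EA → 0xE3A48AD103EA.
Top bit is set, so as a signed 48-bit value this is 0xE3A48AD103EA − 2^48 = -31179133615126.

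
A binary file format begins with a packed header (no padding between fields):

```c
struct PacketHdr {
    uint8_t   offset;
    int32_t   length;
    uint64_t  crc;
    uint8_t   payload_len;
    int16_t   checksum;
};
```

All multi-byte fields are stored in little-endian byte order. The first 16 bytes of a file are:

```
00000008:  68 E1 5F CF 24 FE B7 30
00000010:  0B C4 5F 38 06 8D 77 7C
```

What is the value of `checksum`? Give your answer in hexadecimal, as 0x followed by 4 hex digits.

`checksum` follows `offset` (1 B), `length` (4 B), `crc` (8 B), `payload_len` (1 B), so it starts at offset 1 + 4 + 8 + 1 = 14 and occupies 2 bytes.
Bytes at offsets 14..15: 77 7C.
In little-endian order the low byte comes first in memory.
Reassemble most-significant byte first: 7C 77 → 0x7C77.

0x7C77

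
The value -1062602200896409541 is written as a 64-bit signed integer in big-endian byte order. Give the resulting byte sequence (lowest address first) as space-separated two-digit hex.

Two's complement of -1062602200896409541 in 64 bits: 1062602200896409541 = 0x0EBF1F1261FA8FC5; invert → 0xF140E0ED9E05703A; add 1 → 0xF140E0ED9E05703B.
Split into bytes (most-significant first): F1 40 E0 ED 9E 05 70 3B.
Big-endian: lowest address holds the most-significant byte.
So the memory order matches the most-significant-first order: F1 40 E0 ED 9E 05 70 3B.

F1 40 E0 ED 9E 05 70 3B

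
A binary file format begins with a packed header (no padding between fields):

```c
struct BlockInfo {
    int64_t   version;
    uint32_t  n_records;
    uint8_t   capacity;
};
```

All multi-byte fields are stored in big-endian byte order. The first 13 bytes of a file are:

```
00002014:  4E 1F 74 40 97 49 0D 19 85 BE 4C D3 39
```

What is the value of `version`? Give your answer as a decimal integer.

5629345880001285401

`version` is the first field, at byte offset 0, occupying 8 bytes.
Bytes at offsets 0..7: 4E 1F 74 40 97 49 0D 19.
In big-endian order the high byte comes first in memory.
The bytes are already most-significant first: 0x4E1F744097490D19.
0x4E1F744097490D19 = 5629345880001285401.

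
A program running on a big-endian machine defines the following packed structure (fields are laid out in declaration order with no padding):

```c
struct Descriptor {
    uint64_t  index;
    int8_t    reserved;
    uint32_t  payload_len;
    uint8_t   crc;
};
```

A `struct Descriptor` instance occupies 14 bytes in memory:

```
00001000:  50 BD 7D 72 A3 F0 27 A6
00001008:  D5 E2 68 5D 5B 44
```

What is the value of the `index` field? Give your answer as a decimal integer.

5817944224962717606

`index` is the first field, at byte offset 0, occupying 8 bytes.
Bytes at offsets 0..7: 50 BD 7D 72 A3 F0 27 A6.
Big-endian: lowest address holds the most-significant byte.
The bytes are already most-significant first: 0x50BD7D72A3F027A6.
0x50BD7D72A3F027A6 = 5817944224962717606.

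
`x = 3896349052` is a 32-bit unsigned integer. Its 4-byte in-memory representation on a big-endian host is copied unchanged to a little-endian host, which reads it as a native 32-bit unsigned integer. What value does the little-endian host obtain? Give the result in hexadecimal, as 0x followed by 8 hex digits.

0x7C913DE8

3896349052 in 32-bit hexadecimal is 0xE83D917C.
Stored big-endian, the bytes at ascending addresses are E8 3D 91 7C.
Read back as little-endian, the first byte is least significant, giving 0x7C913DE8.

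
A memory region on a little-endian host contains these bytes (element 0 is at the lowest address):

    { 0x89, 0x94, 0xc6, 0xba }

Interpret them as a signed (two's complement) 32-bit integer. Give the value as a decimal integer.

-1161390967

Little-endian stores the least-significant byte at the lowest address.
Reassemble most-significant byte first: BA C6 94 89 → 0xBAC69489.
Top bit is set, so as a signed 32-bit value this is 0xBAC69489 − 2^32 = -1161390967.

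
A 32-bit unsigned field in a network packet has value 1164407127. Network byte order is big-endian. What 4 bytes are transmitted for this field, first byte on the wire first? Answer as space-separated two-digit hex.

45 67 71 57

1164407127 in hexadecimal, padded to 32 bits, is 0x45677157.
Split into bytes (most-significant first): 45 67 71 57.
Big-endian: lowest address holds the most-significant byte.
So the memory order matches the most-significant-first order: 45 67 71 57.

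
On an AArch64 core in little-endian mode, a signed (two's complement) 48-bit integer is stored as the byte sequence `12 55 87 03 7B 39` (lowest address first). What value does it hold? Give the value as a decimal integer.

63200502961426

Little-endian: lowest address holds the least-significant byte.
Reassemble most-significant byte first: 39 7B 03 87 55 12 → 0x397B03875512.
0x397B03875512 = 63200502961426.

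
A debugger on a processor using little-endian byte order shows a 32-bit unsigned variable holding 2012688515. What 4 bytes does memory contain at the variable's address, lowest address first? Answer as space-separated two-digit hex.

83 30 F7 77

2012688515 in hexadecimal, padded to 32 bits, is 0x77F73083.
Split into bytes (most-significant first): 77 F7 30 83.
Little-endian stores the least-significant byte at the lowest address.
So at ascending addresses the bytes are 83 30 F7 77.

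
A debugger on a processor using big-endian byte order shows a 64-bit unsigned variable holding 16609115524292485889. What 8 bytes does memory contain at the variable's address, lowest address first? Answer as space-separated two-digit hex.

E6 7F 6E 92 0A E1 23 01

16609115524292485889 in hexadecimal, padded to 64 bits, is 0xE67F6E920AE12301.
Split into bytes (most-significant first): E6 7F 6E 92 0A E1 23 01.
Big-endian stores the most-significant byte at the lowest address.
So the memory order matches the most-significant-first order: E6 7F 6E 92 0A E1 23 01.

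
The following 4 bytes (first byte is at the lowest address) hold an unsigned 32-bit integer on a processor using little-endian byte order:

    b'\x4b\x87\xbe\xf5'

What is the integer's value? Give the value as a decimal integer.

4122904395

Little-endian stores the least-significant byte at the lowest address.
Reassemble most-significant byte first: F5 BE 87 4B → 0xF5BE874B.
0xF5BE874B = 4122904395.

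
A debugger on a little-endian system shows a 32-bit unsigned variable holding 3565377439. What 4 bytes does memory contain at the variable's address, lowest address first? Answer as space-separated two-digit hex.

9F 57 83 D4

3565377439 in hexadecimal, padded to 32 bits, is 0xD483579F.
Split into bytes (most-significant first): D4 83 57 9F.
Little-endian stores the least-significant byte at the lowest address.
So at ascending addresses the bytes are 9F 57 83 D4.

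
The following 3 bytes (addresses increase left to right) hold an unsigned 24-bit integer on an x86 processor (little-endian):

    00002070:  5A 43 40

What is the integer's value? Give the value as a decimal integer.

Little-endian stores the least-significant byte at the lowest address.
Reassemble most-significant byte first: 40 43 5A → 0x40435A.
0x40435A = 4211546.

4211546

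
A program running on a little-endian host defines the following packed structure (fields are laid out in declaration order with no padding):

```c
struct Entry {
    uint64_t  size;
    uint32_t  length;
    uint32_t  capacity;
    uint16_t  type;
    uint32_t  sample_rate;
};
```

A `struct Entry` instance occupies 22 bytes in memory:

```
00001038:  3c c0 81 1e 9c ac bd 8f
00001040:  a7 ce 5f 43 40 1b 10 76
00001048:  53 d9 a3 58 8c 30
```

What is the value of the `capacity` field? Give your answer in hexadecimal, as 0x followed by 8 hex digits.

0x76101B40

`capacity` follows `size` (8 B), `length` (4 B), so it starts at offset 8 + 4 = 12 and occupies 4 bytes.
Bytes at offsets 12..15: 40 1B 10 76.
In little-endian order the low byte comes first in memory.
Reassemble most-significant byte first: 76 10 1B 40 → 0x76101B40.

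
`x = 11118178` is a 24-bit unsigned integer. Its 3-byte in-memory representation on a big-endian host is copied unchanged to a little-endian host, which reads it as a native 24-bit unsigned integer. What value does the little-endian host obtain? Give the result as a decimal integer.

11118178 in 24-bit hexadecimal is 0xA9A662.
Stored big-endian, the bytes at ascending addresses are A9 A6 62.
Read back as little-endian, the first byte is least significant, giving 0x62A6A9.
0x62A6A9 = 6465193.

6465193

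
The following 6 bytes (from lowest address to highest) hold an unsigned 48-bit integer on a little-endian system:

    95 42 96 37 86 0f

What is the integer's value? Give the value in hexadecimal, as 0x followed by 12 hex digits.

0x0F8637964295

Little-endian: lowest address holds the least-significant byte.
Reassemble most-significant byte first: 0F 86 37 96 42 95 → 0x0F8637964295.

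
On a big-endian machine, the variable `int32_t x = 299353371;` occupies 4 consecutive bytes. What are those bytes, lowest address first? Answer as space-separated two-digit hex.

299353371 in hexadecimal, padded to 32 bits, is 0x11D7C51B.
Split into bytes (most-significant first): 11 D7 C5 1B.
In big-endian order the high byte comes first in memory.
So the memory order matches the most-significant-first order: 11 D7 C5 1B.

11 D7 C5 1B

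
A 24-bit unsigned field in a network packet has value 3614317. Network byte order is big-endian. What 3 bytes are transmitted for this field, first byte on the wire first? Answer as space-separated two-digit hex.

37 26 6D

3614317 in hexadecimal, padded to 24 bits, is 0x37266D.
Split into bytes (most-significant first): 37 26 6D.
In big-endian order the high byte comes first in memory.
So the memory order matches the most-significant-first order: 37 26 6D.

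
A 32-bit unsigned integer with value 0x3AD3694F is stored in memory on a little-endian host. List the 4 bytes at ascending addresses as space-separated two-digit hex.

Split into bytes (most-significant first): 3A D3 69 4F.
Little-endian: lowest address holds the least-significant byte.
So at ascending addresses the bytes are 4F 69 D3 3A.

4F 69 D3 3A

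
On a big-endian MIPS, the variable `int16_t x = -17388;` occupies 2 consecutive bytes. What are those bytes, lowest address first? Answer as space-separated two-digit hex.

Two's complement of -17388 in 16 bits: 17388 = 0x43EC; invert → 0xBC13; add 1 → 0xBC14.
Split into bytes (most-significant first): BC 14.
Big-endian: lowest address holds the most-significant byte.
So the memory order matches the most-significant-first order: BC 14.

BC 14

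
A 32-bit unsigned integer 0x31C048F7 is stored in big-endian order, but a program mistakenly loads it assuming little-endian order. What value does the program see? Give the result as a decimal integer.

4148740145

Stored big-endian, the bytes at ascending addresses are 31 C0 48 F7.
Read back as little-endian, the first byte is least significant, giving 0xF748C031.
0xF748C031 = 4148740145.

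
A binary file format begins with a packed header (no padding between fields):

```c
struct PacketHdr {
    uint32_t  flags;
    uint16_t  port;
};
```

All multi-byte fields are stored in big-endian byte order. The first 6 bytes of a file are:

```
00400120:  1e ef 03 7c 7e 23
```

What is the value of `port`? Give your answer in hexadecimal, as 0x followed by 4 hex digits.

`port` follows `flags` (4 bytes), so it starts at byte offset 4 and occupies 2 bytes.
Bytes at offsets 4..5: 7E 23.
In big-endian order the high byte comes first in memory.
The bytes are already most-significant first: 0x7E23.

0x7E23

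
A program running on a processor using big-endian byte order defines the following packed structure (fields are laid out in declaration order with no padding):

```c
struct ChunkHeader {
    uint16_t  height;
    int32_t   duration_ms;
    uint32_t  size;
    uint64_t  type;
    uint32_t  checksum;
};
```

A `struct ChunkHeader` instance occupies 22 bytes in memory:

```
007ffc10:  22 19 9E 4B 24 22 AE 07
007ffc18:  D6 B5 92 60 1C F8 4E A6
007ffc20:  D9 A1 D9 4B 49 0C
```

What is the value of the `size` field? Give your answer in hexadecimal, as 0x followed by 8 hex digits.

`size` follows `height` (2 B), `duration_ms` (4 B), so it starts at offset 2 + 4 = 6 and occupies 4 bytes.
Bytes at offsets 6..9: AE 07 D6 B5.
Big-endian stores the most-significant byte at the lowest address.
The bytes are already most-significant first: 0xAE07D6B5.

0xAE07D6B5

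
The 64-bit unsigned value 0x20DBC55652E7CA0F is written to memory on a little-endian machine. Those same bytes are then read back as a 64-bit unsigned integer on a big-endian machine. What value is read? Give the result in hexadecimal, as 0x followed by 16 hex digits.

Stored little-endian, the bytes at ascending addresses are 0F CA E7 52 56 C5 DB 20.
Read back as big-endian, the last byte is least significant, giving 0x0FCAE75256C5DB20.

0x0FCAE75256C5DB20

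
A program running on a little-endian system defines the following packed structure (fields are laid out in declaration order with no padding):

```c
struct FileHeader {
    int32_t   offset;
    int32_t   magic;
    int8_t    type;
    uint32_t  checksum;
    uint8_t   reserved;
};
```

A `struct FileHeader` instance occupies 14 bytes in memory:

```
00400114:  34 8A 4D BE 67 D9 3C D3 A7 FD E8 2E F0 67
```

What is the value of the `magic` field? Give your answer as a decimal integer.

-750986905

`magic` follows `offset` (4 bytes), so it starts at byte offset 4 and occupies 4 bytes.
Bytes at offsets 4..7: 67 D9 3C D3.
Little-endian: lowest address holds the least-significant byte.
Reassemble most-significant byte first: D3 3C D9 67 → 0xD33CD967.
Top bit is set, so as a signed 32-bit value this is 0xD33CD967 − 2^32 = -750986905.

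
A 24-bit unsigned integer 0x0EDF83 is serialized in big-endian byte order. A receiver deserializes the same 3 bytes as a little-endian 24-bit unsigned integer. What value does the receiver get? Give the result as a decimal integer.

8642318

Stored big-endian, the bytes at ascending addresses are 0E DF 83.
Read back as little-endian, the first byte is least significant, giving 0x83DF0E.
0x83DF0E = 8642318.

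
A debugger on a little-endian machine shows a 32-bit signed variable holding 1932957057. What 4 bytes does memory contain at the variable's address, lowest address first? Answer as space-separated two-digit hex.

81 95 36 73

1932957057 in hexadecimal, padded to 32 bits, is 0x73369581.
Split into bytes (most-significant first): 73 36 95 81.
In little-endian order the low byte comes first in memory.
So at ascending addresses the bytes are 81 95 36 73.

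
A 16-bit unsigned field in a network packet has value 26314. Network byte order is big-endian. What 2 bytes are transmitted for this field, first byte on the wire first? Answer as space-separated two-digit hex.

66 CA

26314 in hexadecimal, padded to 16 bits, is 0x66CA.
Split into bytes (most-significant first): 66 CA.
Big-endian stores the most-significant byte at the lowest address.
So the memory order matches the most-significant-first order: 66 CA.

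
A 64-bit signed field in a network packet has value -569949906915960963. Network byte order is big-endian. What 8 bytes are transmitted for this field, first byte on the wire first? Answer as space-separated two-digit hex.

Two's complement of -569949906915960963 in 64 bits: 569949906915960963 = 0x07E8DE6BAD7E2883; invert → 0xF81721945281D77C; add 1 → 0xF81721945281D77D.
Split into bytes (most-significant first): F8 17 21 94 52 81 D7 7D.
Big-endian stores the most-significant byte at the lowest address.
So the memory order matches the most-significant-first order: F8 17 21 94 52 81 D7 7D.

F8 17 21 94 52 81 D7 7D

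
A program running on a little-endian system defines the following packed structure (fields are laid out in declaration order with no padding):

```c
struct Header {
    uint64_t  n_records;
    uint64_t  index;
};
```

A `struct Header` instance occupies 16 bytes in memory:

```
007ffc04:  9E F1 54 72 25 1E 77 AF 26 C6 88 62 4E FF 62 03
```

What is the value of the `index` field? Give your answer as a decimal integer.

244038041957090854

`index` follows `n_records` (8 bytes), so it starts at byte offset 8 and occupies 8 bytes.
Bytes at offsets 8..15: 26 C6 88 62 4E FF 62 03.
In little-endian order the low byte comes first in memory.
Reassemble most-significant byte first: 03 62 FF 4E 62 88 C6 26 → 0x0362FF4E6288C626.
0x0362FF4E6288C626 = 244038041957090854.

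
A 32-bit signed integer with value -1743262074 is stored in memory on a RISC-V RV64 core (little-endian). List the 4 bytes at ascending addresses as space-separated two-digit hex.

Two's complement of -1743262074 in 32 bits: 1743262074 = 0x67E8117A; invert → 0x9817EE85; add 1 → 0x9817EE86.
Split into bytes (most-significant first): 98 17 EE 86.
In little-endian order the low byte comes first in memory.
So at ascending addresses the bytes are 86 EE 17 98.

86 EE 17 98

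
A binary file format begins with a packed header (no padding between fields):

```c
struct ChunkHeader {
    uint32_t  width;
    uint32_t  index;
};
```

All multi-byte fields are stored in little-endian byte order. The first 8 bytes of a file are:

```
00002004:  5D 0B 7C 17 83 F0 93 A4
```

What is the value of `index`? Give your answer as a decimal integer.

2761158787

`index` follows `width` (4 bytes), so it starts at byte offset 4 and occupies 4 bytes.
Bytes at offsets 4..7: 83 F0 93 A4.
In little-endian order the low byte comes first in memory.
Reassemble most-significant byte first: A4 93 F0 83 → 0xA493F083.
0xA493F083 = 2761158787.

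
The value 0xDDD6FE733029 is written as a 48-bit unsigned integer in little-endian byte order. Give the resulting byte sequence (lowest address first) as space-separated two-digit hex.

Split into bytes (most-significant first): DD D6 FE 73 30 29.
In little-endian order the low byte comes first in memory.
So at ascending addresses the bytes are 29 30 73 FE D6 DD.

29 30 73 FE D6 DD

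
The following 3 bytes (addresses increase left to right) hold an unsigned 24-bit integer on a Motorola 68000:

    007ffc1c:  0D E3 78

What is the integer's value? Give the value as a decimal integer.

In big-endian order the high byte comes first in memory.
The bytes are already most-significant first: 0x0DE378.
0x0DE378 = 910200.

910200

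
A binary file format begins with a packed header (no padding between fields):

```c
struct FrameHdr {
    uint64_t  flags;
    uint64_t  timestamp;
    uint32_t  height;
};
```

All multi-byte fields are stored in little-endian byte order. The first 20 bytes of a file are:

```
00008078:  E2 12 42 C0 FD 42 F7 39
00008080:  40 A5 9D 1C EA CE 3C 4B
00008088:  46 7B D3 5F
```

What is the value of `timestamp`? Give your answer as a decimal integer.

`timestamp` follows `flags` (8 bytes), so it starts at byte offset 8 and occupies 8 bytes.
Bytes at offsets 8..15: 40 A5 9D 1C EA CE 3C 4B.
Little-endian stores the least-significant byte at the lowest address.
Reassemble most-significant byte first: 4B 3C CE EA 1C 9D A5 40 → 0x4B3CCEEA1C9DA540.
0x4B3CCEEA1C9DA540 = 5421435556344997184.

5421435556344997184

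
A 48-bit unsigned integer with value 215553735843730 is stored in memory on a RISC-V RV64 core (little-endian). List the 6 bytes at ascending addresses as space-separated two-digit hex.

215553735843730 in hexadecimal, padded to 48 bits, is 0xC40B83DADF92.
Split into bytes (most-significant first): C4 0B 83 DA DF 92.
Little-endian stores the least-significant byte at the lowest address.
So at ascending addresses the bytes are 92 DF DA 83 0B C4.

92 DF DA 83 0B C4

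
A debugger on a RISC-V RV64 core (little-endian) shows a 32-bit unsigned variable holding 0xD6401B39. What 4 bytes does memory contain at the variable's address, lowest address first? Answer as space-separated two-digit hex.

39 1B 40 D6

Split into bytes (most-significant first): D6 40 1B 39.
Little-endian stores the least-significant byte at the lowest address.
So at ascending addresses the bytes are 39 1B 40 D6.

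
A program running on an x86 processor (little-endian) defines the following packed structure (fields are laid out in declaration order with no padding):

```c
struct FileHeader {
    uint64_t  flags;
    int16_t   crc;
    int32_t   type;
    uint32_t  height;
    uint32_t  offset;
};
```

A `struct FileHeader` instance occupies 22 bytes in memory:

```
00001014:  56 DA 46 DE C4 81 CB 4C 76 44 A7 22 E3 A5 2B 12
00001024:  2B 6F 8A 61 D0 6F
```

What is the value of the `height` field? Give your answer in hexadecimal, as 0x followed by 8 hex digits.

`height` follows `flags` (8 B), `crc` (2 B), `type` (4 B), so it starts at offset 8 + 2 + 4 = 14 and occupies 4 bytes.
Bytes at offsets 14..17: 2B 12 2B 6F.
Little-endian: lowest address holds the least-significant byte.
Reassemble most-significant byte first: 6F 2B 12 2B → 0x6F2B122B.

0x6F2B122B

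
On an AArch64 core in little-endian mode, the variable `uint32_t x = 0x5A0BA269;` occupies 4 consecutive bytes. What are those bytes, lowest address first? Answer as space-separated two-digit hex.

Split into bytes (most-significant first): 5A 0B A2 69.
Little-endian: lowest address holds the least-significant byte.
So at ascending addresses the bytes are 69 A2 0B 5A.

69 A2 0B 5A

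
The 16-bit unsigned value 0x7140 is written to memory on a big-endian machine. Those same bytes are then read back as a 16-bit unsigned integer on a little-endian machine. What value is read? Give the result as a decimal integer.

Stored big-endian, the bytes at ascending addresses are 71 40.
Read back as little-endian, the first byte is least significant, giving 0x4071.
0x4071 = 16497.

16497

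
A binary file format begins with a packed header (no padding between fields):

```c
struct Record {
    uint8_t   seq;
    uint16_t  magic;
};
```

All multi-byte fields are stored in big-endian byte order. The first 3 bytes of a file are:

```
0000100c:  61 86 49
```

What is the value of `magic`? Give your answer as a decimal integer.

`magic` follows `seq` (1 byte), so it starts at byte offset 1 and occupies 2 bytes.
Bytes at offsets 1..2: 86 49.
In big-endian order the high byte comes first in memory.
The bytes are already most-significant first: 0x8649.
0x8649 = 34377.

34377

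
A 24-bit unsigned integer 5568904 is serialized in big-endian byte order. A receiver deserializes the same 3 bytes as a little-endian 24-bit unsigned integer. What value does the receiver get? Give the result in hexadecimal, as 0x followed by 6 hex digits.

5568904 in 24-bit hexadecimal is 0x54F988.
Stored big-endian, the bytes at ascending addresses are 54 F9 88.
Read back as little-endian, the first byte is least significant, giving 0x88F954.

0x88F954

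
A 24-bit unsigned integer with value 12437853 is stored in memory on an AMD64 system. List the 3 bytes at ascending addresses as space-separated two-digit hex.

12437853 in hexadecimal, padded to 24 bits, is 0xBDC95D.
Split into bytes (most-significant first): BD C9 5D.
Little-endian stores the least-significant byte at the lowest address.
So at ascending addresses the bytes are 5D C9 BD.

5D C9 BD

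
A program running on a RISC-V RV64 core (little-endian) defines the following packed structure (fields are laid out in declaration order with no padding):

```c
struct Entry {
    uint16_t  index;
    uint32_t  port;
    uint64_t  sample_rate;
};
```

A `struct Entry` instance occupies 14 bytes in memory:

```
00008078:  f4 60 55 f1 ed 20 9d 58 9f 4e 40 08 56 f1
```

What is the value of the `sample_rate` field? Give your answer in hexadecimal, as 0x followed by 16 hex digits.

0xF15608404E9F589D

`sample_rate` follows `index` (2 B), `port` (4 B), so it starts at offset 2 + 4 = 6 and occupies 8 bytes.
Bytes at offsets 6..13: 9D 58 9F 4E 40 08 56 F1.
Little-endian: lowest address holds the least-significant byte.
Reassemble most-significant byte first: F1 56 08 40 4E 9F 58 9D → 0xF15608404E9F589D.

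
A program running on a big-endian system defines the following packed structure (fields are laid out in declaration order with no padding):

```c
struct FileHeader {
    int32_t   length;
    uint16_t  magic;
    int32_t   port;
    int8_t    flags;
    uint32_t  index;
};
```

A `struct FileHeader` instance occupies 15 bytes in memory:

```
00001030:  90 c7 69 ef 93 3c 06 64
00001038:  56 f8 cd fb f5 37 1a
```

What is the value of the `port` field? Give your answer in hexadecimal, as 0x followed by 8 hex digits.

0x066456F8

`port` follows `length` (4 B), `magic` (2 B), so it starts at offset 4 + 2 = 6 and occupies 4 bytes.
Bytes at offsets 6..9: 06 64 56 F8.
Big-endian stores the most-significant byte at the lowest address.
The bytes are already most-significant first: 0x066456F8.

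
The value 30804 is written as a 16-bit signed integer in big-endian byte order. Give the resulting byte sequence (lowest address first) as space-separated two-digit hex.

78 54

30804 in hexadecimal, padded to 16 bits, is 0x7854.
Split into bytes (most-significant first): 78 54.
Big-endian stores the most-significant byte at the lowest address.
So the memory order matches the most-significant-first order: 78 54.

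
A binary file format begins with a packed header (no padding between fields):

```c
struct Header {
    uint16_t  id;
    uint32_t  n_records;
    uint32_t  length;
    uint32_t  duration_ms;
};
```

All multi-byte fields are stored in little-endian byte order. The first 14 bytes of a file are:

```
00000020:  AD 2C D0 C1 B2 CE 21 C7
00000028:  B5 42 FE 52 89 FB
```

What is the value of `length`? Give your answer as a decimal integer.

`length` follows `id` (2 B), `n_records` (4 B), so it starts at offset 2 + 4 = 6 and occupies 4 bytes.
Bytes at offsets 6..9: 21 C7 B5 42.
Little-endian: lowest address holds the least-significant byte.
Reassemble most-significant byte first: 42 B5 C7 21 → 0x42B5C721.
0x42B5C721 = 1119209249.

1119209249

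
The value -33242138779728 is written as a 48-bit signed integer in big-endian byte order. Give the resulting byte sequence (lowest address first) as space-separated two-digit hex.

E1 C4 36 20 5F B0

Two's complement of -33242138779728 in 48 bits: 33242138779728 = 0x1E3BC9DFA050; invert → 0xE1C436205FAF; add 1 → 0xE1C436205FB0.
Split into bytes (most-significant first): E1 C4 36 20 5F B0.
Big-endian: lowest address holds the most-significant byte.
So the memory order matches the most-significant-first order: E1 C4 36 20 5F B0.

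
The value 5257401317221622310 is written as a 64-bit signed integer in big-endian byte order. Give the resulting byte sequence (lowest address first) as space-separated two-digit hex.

5257401317221622310 in hexadecimal, padded to 64 bits, is 0x48F60AA4A2AA6226.
Split into bytes (most-significant first): 48 F6 0A A4 A2 AA 62 26.
In big-endian order the high byte comes first in memory.
So the memory order matches the most-significant-first order: 48 F6 0A A4 A2 AA 62 26.

48 F6 0A A4 A2 AA 62 26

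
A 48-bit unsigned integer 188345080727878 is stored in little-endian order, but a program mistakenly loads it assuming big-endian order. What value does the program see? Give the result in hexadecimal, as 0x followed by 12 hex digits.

0x46C9A1814CAB

188345080727878 in 48-bit hexadecimal is 0xAB4C81A1C946.
Stored little-endian, the bytes at ascending addresses are 46 C9 A1 81 4C AB.
Read back as big-endian, the last byte is least significant, giving 0x46C9A1814CAB.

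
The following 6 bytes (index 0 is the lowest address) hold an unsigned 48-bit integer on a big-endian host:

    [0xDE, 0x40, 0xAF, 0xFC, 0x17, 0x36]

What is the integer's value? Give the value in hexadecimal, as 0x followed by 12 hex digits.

0xDE40AFFC1736

In big-endian order the high byte comes first in memory.
The bytes are already most-significant first: 0xDE40AFFC1736.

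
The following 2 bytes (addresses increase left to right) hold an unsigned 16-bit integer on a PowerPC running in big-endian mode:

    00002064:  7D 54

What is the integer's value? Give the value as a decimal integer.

32084

In big-endian order the high byte comes first in memory.
The bytes are already most-significant first: 0x7D54.
0x7D54 = 32084.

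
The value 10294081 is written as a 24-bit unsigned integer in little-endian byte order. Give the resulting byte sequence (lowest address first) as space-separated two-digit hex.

10294081 in hexadecimal, padded to 24 bits, is 0x9D1341.
Split into bytes (most-significant first): 9D 13 41.
Little-endian stores the least-significant byte at the lowest address.
So at ascending addresses the bytes are 41 13 9D.

41 13 9D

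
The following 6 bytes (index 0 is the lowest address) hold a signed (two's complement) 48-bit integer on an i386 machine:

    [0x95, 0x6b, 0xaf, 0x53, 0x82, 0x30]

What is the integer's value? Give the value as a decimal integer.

53336307886997

In little-endian order the low byte comes first in memory.
Reassemble most-significant byte first: 30 82 53 AF 6B 95 → 0x308253AF6B95.
0x308253AF6B95 = 53336307886997.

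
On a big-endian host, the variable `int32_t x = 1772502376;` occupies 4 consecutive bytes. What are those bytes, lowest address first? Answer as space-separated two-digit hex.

69 A6 3D 68

1772502376 in hexadecimal, padded to 32 bits, is 0x69A63D68.
Split into bytes (most-significant first): 69 A6 3D 68.
In big-endian order the high byte comes first in memory.
So the memory order matches the most-significant-first order: 69 A6 3D 68.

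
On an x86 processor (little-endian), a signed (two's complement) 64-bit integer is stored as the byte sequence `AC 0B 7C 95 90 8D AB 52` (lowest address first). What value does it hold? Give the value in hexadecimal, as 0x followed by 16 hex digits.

0x52AB8D90957C0BAC

Little-endian stores the least-significant byte at the lowest address.
Reassemble most-significant byte first: 52 AB 8D 90 95 7C 0B AC → 0x52AB8D90957C0BAC.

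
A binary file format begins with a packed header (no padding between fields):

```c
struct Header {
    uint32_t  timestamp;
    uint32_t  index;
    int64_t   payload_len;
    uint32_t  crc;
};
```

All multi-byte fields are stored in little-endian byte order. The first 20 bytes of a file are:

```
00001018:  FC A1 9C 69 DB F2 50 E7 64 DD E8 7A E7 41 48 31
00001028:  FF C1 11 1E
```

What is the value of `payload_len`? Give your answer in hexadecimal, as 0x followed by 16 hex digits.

`payload_len` follows `timestamp` (4 B), `index` (4 B), so it starts at offset 4 + 4 = 8 and occupies 8 bytes.
Bytes at offsets 8..15: 64 DD E8 7A E7 41 48 31.
Little-endian stores the least-significant byte at the lowest address.
Reassemble most-significant byte first: 31 48 41 E7 7A E8 DD 64 → 0x314841E77AE8DD64.

0x314841E77AE8DD64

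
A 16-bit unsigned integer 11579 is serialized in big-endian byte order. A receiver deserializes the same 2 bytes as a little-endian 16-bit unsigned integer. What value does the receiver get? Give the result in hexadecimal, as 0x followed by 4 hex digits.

0x3B2D

11579 in 16-bit hexadecimal is 0x2D3B.
Stored big-endian, the bytes at ascending addresses are 2D 3B.
Read back as little-endian, the first byte is least significant, giving 0x3B2D.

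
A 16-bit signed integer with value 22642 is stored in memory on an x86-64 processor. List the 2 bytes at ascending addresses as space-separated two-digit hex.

72 58

22642 in hexadecimal, padded to 16 bits, is 0x5872.
Split into bytes (most-significant first): 58 72.
Little-endian stores the least-significant byte at the lowest address.
So at ascending addresses the bytes are 72 58.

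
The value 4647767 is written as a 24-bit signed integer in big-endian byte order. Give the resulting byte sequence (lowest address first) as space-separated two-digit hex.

46 EB 57

4647767 in hexadecimal, padded to 24 bits, is 0x46EB57.
Split into bytes (most-significant first): 46 EB 57.
Big-endian stores the most-significant byte at the lowest address.
So the memory order matches the most-significant-first order: 46 EB 57.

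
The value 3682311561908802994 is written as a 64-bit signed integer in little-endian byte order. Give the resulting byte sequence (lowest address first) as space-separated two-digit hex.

B2 55 E3 17 DB 32 1A 33

3682311561908802994 in hexadecimal, padded to 64 bits, is 0x331A32DB17E355B2.
Split into bytes (most-significant first): 33 1A 32 DB 17 E3 55 B2.
Little-endian stores the least-significant byte at the lowest address.
So at ascending addresses the bytes are B2 55 E3 17 DB 32 1A 33.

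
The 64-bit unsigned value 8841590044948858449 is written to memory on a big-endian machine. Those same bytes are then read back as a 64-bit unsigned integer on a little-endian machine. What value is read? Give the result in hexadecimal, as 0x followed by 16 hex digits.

8841590044948858449 in 64-bit hexadecimal is 0x7AB3A34D16CE8651.
Stored big-endian, the bytes at ascending addresses are 7A B3 A3 4D 16 CE 86 51.
Read back as little-endian, the first byte is least significant, giving 0x5186CE164DA3B37A.

0x5186CE164DA3B37A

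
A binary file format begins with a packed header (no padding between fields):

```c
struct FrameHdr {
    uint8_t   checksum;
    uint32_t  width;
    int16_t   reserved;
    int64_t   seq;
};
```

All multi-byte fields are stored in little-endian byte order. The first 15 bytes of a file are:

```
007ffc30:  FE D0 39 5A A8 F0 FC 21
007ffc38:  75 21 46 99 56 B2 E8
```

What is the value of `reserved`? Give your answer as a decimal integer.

`reserved` follows `checksum` (1 B), `width` (4 B), so it starts at offset 1 + 4 = 5 and occupies 2 bytes.
Bytes at offsets 5..6: F0 FC.
Little-endian: lowest address holds the least-significant byte.
Reassemble most-significant byte first: FC F0 → 0xFCF0.
Top bit is set, so as a signed 16-bit value this is 0xFCF0 − 2^16 = -784.

-784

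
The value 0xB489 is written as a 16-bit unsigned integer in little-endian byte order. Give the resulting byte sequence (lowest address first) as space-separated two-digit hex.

Split into bytes (most-significant first): B4 89.
Little-endian: lowest address holds the least-significant byte.
So at ascending addresses the bytes are 89 B4.

89 B4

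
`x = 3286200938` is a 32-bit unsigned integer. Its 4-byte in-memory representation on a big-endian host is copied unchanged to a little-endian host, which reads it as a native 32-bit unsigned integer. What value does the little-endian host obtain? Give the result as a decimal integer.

3286200938 in 32-bit hexadecimal is 0xC3DF726A.
Stored big-endian, the bytes at ascending addresses are C3 DF 72 6A.
Read back as little-endian, the first byte is least significant, giving 0x6A72DFC3.
0x6A72DFC3 = 1785913283.

1785913283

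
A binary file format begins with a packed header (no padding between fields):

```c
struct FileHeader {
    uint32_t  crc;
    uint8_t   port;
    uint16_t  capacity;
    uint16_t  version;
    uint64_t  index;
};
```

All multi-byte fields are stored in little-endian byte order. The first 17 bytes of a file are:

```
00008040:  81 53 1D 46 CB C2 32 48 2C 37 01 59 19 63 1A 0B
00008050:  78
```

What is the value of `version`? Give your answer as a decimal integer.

11336

`version` follows `crc` (4 B), `port` (1 B), `capacity` (2 B), so it starts at offset 4 + 1 + 2 = 7 and occupies 2 bytes.
Bytes at offsets 7..8: 48 2C.
Little-endian stores the least-significant byte at the lowest address.
Reassemble most-significant byte first: 2C 48 → 0x2C48.
0x2C48 = 11336.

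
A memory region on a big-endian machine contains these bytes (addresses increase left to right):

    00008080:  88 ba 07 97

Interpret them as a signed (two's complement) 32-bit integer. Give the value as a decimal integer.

Big-endian stores the most-significant byte at the lowest address.
The bytes are already most-significant first: 0x88BA0797.
Top bit is set, so as a signed 32-bit value this is 0x88BA0797 − 2^32 = -2001074281.

-2001074281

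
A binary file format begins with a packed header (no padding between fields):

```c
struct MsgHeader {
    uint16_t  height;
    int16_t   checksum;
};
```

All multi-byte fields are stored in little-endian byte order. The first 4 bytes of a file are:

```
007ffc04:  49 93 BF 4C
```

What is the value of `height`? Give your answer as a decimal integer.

`height` is the first field, at byte offset 0, occupying 2 bytes.
Bytes at offsets 0..1: 49 93.
In little-endian order the low byte comes first in memory.
Reassemble most-significant byte first: 93 49 → 0x9349.
0x9349 = 37705.

37705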